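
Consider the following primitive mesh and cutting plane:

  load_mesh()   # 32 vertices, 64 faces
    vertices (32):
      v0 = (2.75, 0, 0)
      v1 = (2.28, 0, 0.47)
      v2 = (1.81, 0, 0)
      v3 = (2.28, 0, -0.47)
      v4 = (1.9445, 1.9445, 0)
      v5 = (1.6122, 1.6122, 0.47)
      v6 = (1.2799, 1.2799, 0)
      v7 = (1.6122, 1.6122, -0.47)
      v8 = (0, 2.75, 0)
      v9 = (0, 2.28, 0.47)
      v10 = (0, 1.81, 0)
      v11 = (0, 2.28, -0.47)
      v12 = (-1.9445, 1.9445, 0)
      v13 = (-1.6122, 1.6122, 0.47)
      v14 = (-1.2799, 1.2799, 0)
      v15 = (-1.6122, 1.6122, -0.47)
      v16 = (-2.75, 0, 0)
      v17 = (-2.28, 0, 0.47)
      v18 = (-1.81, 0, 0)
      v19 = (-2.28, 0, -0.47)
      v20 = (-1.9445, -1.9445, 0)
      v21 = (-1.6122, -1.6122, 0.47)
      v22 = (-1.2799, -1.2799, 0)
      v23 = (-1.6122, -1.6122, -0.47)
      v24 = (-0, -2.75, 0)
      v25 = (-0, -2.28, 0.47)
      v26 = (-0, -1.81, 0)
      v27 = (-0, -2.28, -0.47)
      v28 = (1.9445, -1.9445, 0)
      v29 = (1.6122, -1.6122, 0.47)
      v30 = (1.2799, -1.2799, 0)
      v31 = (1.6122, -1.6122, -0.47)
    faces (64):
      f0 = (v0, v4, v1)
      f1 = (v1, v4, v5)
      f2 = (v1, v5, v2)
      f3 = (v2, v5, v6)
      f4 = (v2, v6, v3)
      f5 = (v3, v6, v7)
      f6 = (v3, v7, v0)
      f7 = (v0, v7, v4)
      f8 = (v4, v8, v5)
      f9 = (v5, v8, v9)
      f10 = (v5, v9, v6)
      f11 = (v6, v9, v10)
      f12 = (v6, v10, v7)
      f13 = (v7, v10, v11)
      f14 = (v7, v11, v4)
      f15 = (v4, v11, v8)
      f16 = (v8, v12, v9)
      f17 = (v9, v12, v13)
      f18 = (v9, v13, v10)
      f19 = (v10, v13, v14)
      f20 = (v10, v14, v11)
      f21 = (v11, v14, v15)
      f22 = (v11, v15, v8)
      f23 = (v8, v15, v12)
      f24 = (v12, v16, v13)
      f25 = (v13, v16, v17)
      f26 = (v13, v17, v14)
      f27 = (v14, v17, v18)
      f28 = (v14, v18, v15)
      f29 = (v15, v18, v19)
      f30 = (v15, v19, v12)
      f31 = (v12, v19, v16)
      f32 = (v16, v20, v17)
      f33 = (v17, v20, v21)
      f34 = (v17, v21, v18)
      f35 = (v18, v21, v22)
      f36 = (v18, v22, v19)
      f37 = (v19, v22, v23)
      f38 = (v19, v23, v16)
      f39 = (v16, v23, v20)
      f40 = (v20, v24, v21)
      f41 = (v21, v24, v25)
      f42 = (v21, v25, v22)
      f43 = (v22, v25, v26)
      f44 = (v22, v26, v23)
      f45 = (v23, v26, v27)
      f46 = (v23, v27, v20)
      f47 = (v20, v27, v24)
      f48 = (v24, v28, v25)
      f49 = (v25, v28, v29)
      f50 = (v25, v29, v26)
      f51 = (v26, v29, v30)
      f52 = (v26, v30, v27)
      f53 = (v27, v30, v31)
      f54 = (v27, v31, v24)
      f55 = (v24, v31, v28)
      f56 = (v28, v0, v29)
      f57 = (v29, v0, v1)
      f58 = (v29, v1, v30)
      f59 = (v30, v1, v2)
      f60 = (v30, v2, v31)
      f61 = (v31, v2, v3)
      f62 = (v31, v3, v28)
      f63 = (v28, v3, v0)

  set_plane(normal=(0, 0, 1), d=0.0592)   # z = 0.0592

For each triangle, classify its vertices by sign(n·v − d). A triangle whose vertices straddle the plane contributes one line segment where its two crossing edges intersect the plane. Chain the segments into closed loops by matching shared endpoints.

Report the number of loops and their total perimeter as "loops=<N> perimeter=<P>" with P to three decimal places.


loops=2 perimeter=27.921

Straddling triangles (32 of 64):
  (v0,v4,v1) [--+] → (1.98676, 1.69958, 0.0592)–(2.6908, 0, 0.0592)  len=1.8396
  (v1,v4,v5) [+-+] → (1.98676, 1.69958, 0.0592)–(1.90264, 1.90264, 0.0592)  len=0.2198
  (v1,v5,v2) [++-] → (1.78509, 0.203069, 0.0592)–(1.8692, 0, 0.0592)  len=0.2198
  (v2,v5,v6) [-+-] → (1.78509, 0.203069, 0.0592)–(1.32176, 1.32176, 0.0592)  len=1.2108
  (v4,v8,v5) [--+] → (0.203069, 2.60669, 0.0592)–(1.90264, 1.90264, 0.0592)  len=1.8396
  (v5,v8,v9) [+-+] → (0.203069, 2.60669, 0.0592)–(0, 2.6908, 0.0592)  len=0.2198
  (v5,v9,v6) [++-] → (1.11869, 1.40587, 0.0592)–(1.32176, 1.32176, 0.0592)  len=0.2198
  (v6,v9,v10) [-+-] → (1.11869, 1.40587, 0.0592)–(0, 1.8692, 0.0592)  len=1.2108
  (v8,v12,v9) [--+] → (-1.69958, 1.98676, 0.0592)–(0, 2.6908, 0.0592)  len=1.8396
  (v9,v12,v13) [+-+] → (-1.69958, 1.98676, 0.0592)–(-1.90264, 1.90264, 0.0592)  len=0.2198
  (v9,v13,v10) [++-] → (-0.203069, 1.78509, 0.0592)–(0, 1.8692, 0.0592)  len=0.2198
  (v10,v13,v14) [-+-] → (-0.203069, 1.78509, 0.0592)–(-1.32176, 1.32176, 0.0592)  len=1.2108
  (v12,v16,v13) [--+] → (-2.60669, 0.203069, 0.0592)–(-1.90264, 1.90264, 0.0592)  len=1.8396
  (v13,v16,v17) [+-+] → (-2.60669, 0.203069, 0.0592)–(-2.6908, 0, 0.0592)  len=0.2198
  (v13,v17,v14) [++-] → (-1.40587, 1.11869, 0.0592)–(-1.32176, 1.32176, 0.0592)  len=0.2198
  (v14,v17,v18) [-+-] → (-1.40587, 1.11869, 0.0592)–(-1.8692, 0, 0.0592)  len=1.2108
  (v16,v20,v17) [--+] → (-1.98676, -1.69958, 0.0592)–(-2.6908, 0, 0.0592)  len=1.8396
  (v17,v20,v21) [+-+] → (-1.98676, -1.69958, 0.0592)–(-1.90264, -1.90264, 0.0592)  len=0.2198
  (v17,v21,v18) [++-] → (-1.78509, -0.203069, 0.0592)–(-1.8692, 0, 0.0592)  len=0.2198
  (v18,v21,v22) [-+-] → (-1.78509, -0.203069, 0.0592)–(-1.32176, -1.32176, 0.0592)  len=1.2108
  (v20,v24,v21) [--+] → (-0.203069, -2.60669, 0.0592)–(-1.90264, -1.90264, 0.0592)  len=1.8396
  (v21,v24,v25) [+-+] → (-0.203069, -2.60669, 0.0592)–(0, -2.6908, 0.0592)  len=0.2198
  (v21,v25,v22) [++-] → (-1.11869, -1.40587, 0.0592)–(-1.32176, -1.32176, 0.0592)  len=0.2198
  (v22,v25,v26) [-+-] → (-1.11869, -1.40587, 0.0592)–(0, -1.8692, 0.0592)  len=1.2108
  (v24,v28,v25) [--+] → (1.69958, -1.98676, 0.0592)–(0, -2.6908, 0.0592)  len=1.8396
  (v25,v28,v29) [+-+] → (1.69958, -1.98676, 0.0592)–(1.90264, -1.90264, 0.0592)  len=0.2198
  (v25,v29,v26) [++-] → (0.203069, -1.78509, 0.0592)–(0, -1.8692, 0.0592)  len=0.2198
  (v26,v29,v30) [-+-] → (0.203069, -1.78509, 0.0592)–(1.32176, -1.32176, 0.0592)  len=1.2108
  (v28,v0,v29) [--+] → (2.60669, -0.203069, 0.0592)–(1.90264, -1.90264, 0.0592)  len=1.8396
  (v29,v0,v1) [+-+] → (2.60669, -0.203069, 0.0592)–(2.6908, 0, 0.0592)  len=0.2198
  (v29,v1,v30) [++-] → (1.40587, -1.11869, 0.0592)–(1.32176, -1.32176, 0.0592)  len=0.2198
  (v30,v1,v2) [-+-] → (1.40587, -1.11869, 0.0592)–(1.8692, 0, 0.0592)  len=1.2108

Chained into 2 loop(s):
  loop 1: 16 segments, perimeter = 16.4754
  loop 2: 16 segments, perimeter = 11.4451
Total perimeter = 27.921


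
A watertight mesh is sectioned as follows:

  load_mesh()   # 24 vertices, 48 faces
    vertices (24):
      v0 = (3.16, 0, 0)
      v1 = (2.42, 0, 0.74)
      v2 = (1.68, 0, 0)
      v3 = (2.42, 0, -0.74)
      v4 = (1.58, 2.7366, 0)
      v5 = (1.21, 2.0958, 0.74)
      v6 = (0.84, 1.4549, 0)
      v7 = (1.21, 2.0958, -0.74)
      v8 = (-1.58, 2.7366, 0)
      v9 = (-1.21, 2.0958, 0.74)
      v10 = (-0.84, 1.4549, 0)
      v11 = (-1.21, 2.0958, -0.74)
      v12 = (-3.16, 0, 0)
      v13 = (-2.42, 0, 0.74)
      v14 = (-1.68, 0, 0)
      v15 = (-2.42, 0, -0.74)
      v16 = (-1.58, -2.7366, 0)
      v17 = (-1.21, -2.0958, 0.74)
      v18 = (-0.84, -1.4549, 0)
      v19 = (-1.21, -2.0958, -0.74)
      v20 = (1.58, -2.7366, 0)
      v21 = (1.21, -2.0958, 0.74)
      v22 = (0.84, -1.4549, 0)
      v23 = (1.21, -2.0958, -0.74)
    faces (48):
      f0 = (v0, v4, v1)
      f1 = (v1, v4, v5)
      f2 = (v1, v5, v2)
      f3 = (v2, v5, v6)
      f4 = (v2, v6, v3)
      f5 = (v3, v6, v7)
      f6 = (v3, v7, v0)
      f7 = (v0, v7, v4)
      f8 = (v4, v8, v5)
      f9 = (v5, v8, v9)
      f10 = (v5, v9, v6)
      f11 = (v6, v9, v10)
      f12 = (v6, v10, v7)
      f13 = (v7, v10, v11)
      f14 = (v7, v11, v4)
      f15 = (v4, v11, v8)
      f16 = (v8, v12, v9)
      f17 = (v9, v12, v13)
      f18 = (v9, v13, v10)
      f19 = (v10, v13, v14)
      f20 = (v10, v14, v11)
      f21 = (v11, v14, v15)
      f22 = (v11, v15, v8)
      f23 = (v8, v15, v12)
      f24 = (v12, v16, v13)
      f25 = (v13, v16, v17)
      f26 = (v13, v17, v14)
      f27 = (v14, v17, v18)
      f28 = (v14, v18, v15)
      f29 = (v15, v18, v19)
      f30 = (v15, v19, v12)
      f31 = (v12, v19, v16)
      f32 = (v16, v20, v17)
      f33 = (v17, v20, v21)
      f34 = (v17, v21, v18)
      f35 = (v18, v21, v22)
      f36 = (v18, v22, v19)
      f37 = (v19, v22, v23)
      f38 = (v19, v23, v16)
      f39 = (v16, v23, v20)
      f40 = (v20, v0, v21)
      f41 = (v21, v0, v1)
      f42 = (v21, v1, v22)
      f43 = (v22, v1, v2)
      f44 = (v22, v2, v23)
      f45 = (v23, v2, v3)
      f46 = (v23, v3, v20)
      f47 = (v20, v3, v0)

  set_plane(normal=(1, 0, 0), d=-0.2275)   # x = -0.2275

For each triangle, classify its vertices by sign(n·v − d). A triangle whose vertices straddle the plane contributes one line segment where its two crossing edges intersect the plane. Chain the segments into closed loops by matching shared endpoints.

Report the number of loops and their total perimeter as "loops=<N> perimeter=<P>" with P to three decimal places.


Straddling triangles (16 of 48):
  (v4,v8,v5) [+-+] → (-0.2275, 2.7366, 0)–(-0.2275, 2.42596, 0.358728)  len=0.4745
  (v5,v8,v9) [+--] → (-0.2275, 2.42596, 0.358728)–(-0.2275, 2.0958, 0.74)  len=0.5044
  (v5,v9,v6) [+-+] → (-0.2275, 2.0958, 0.74)–(-0.2275, 1.78864, 0.385341)  len=0.4692
  (v6,v9,v10) [+--] → (-0.2275, 1.78864, 0.385341)–(-0.2275, 1.4549, 0)  len=0.5098
  (v6,v10,v7) [+-+] → (-0.2275, 1.4549, 0)–(-0.2275, 1.64639, -0.221098)  len=0.2925
  (v7,v10,v11) [+--] → (-0.2275, 1.64639, -0.221098)–(-0.2275, 2.0958, -0.74)  len=0.6865
  (v7,v11,v4) [+-+] → (-0.2275, 2.0958, -0.74)–(-0.2275, 2.32146, -0.479409)  len=0.3447
  (v4,v11,v8) [+--] → (-0.2275, 2.32146, -0.479409)–(-0.2275, 2.7366, 0)  len=0.6342
  (v16,v20,v17) [-+-] → (-0.2275, -2.7366, 0)–(-0.2275, -2.32146, 0.479409)  len=0.6342
  (v17,v20,v21) [-++] → (-0.2275, -2.32146, 0.479409)–(-0.2275, -2.0958, 0.74)  len=0.3447
  (v17,v21,v18) [-+-] → (-0.2275, -2.0958, 0.74)–(-0.2275, -1.64639, 0.221098)  len=0.6865
  (v18,v21,v22) [-++] → (-0.2275, -1.64639, 0.221098)–(-0.2275, -1.4549, 0)  len=0.2925
  (v18,v22,v19) [-+-] → (-0.2275, -1.4549, 0)–(-0.2275, -1.78864, -0.385341)  len=0.5098
  (v19,v22,v23) [-++] → (-0.2275, -1.78864, -0.385341)–(-0.2275, -2.0958, -0.74)  len=0.4692
  (v19,v23,v16) [-+-] → (-0.2275, -2.0958, -0.74)–(-0.2275, -2.42596, -0.358728)  len=0.5044
  (v16,v23,v20) [-++] → (-0.2275, -2.42596, -0.358728)–(-0.2275, -2.7366, 0)  len=0.4745

Chained into 2 loop(s):
  loop 1: 8 segments, perimeter = 3.9157
  loop 2: 8 segments, perimeter = 3.9157
Total perimeter = 7.831

loops=2 perimeter=7.831


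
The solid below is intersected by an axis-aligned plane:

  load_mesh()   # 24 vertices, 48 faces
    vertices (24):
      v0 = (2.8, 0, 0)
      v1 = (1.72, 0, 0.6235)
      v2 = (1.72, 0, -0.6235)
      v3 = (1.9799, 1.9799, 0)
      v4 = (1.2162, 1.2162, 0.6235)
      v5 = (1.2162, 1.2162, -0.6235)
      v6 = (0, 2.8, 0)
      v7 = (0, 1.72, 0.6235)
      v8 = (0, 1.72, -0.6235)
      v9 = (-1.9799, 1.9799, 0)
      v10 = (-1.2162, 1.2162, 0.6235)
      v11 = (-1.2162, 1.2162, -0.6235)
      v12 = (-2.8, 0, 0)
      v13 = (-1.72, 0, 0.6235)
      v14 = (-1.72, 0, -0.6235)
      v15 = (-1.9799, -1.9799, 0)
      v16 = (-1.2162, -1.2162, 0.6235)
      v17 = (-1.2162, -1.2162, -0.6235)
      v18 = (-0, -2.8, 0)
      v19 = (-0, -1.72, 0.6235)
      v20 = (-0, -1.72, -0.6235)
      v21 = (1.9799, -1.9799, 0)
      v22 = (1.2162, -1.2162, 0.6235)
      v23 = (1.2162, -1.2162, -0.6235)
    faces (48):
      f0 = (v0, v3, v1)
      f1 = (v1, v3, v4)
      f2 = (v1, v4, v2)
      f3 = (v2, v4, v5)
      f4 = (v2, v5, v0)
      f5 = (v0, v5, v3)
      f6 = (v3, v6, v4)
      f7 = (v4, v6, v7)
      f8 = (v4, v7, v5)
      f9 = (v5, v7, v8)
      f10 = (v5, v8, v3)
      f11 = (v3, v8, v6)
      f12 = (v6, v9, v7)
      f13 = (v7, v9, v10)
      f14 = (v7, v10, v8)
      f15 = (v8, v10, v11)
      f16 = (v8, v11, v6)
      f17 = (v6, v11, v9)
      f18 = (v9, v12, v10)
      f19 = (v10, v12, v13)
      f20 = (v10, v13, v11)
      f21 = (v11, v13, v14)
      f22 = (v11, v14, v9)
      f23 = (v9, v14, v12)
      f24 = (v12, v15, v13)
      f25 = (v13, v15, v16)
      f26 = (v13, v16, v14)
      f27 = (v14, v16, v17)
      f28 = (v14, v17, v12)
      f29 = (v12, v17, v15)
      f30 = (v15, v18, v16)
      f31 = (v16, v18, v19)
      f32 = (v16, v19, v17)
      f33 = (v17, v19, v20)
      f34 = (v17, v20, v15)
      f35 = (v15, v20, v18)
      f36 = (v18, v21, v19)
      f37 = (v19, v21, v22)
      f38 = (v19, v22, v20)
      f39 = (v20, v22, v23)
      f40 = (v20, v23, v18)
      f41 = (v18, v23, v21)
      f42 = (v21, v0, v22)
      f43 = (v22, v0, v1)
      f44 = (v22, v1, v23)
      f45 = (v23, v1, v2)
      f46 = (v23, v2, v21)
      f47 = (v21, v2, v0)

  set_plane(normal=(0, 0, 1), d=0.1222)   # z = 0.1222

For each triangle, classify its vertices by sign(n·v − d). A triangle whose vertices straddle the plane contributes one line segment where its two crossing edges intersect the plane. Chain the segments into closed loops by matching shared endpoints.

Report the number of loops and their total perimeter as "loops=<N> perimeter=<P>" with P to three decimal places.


loops=2 perimeter=26.380

Straddling triangles (32 of 48):
  (v0,v3,v1) [--+] → (1.92896, 1.59186, 0.1222)–(2.58833, 0, 0.1222)  len=1.7230
  (v1,v3,v4) [+-+] → (1.92896, 1.59186, 0.1222)–(1.83022, 1.83022, 0.1222)  len=0.2580
  (v1,v4,v2) [++-] → (1.41873, 0.727282, 0.1222)–(1.72, 0, 0.1222)  len=0.7872
  (v2,v4,v5) [-+-] → (1.41873, 0.727282, 0.1222)–(1.2162, 1.2162, 0.1222)  len=0.5292
  (v3,v6,v4) [--+] → (0.238363, 2.48959, 0.1222)–(1.83022, 1.83022, 0.1222)  len=1.7230
  (v4,v6,v7) [+-+] → (0.238363, 2.48959, 0.1222)–(0, 2.58833, 0.1222)  len=0.2580
  (v4,v7,v5) [++-] → (0.488918, 1.51747, 0.1222)–(1.2162, 1.2162, 0.1222)  len=0.7872
  (v5,v7,v8) [-+-] → (0.488918, 1.51747, 0.1222)–(0, 1.72, 0.1222)  len=0.5292
  (v6,v9,v7) [--+] → (-1.59186, 1.92896, 0.1222)–(0, 2.58833, 0.1222)  len=1.7230
  (v7,v9,v10) [+-+] → (-1.59186, 1.92896, 0.1222)–(-1.83022, 1.83022, 0.1222)  len=0.2580
  (v7,v10,v8) [++-] → (-0.727282, 1.41873, 0.1222)–(0, 1.72, 0.1222)  len=0.7872
  (v8,v10,v11) [-+-] → (-0.727282, 1.41873, 0.1222)–(-1.2162, 1.2162, 0.1222)  len=0.5292
  (v9,v12,v10) [--+] → (-2.48959, 0.238363, 0.1222)–(-1.83022, 1.83022, 0.1222)  len=1.7230
  (v10,v12,v13) [+-+] → (-2.48959, 0.238363, 0.1222)–(-2.58833, 0, 0.1222)  len=0.2580
  (v10,v13,v11) [++-] → (-1.51747, 0.488918, 0.1222)–(-1.2162, 1.2162, 0.1222)  len=0.7872
  (v11,v13,v14) [-+-] → (-1.51747, 0.488918, 0.1222)–(-1.72, 0, 0.1222)  len=0.5292
  (v12,v15,v13) [--+] → (-1.92896, -1.59186, 0.1222)–(-2.58833, 0, 0.1222)  len=1.7230
  (v13,v15,v16) [+-+] → (-1.92896, -1.59186, 0.1222)–(-1.83022, -1.83022, 0.1222)  len=0.2580
  (v13,v16,v14) [++-] → (-1.41873, -0.727282, 0.1222)–(-1.72, 0, 0.1222)  len=0.7872
  (v14,v16,v17) [-+-] → (-1.41873, -0.727282, 0.1222)–(-1.2162, -1.2162, 0.1222)  len=0.5292
  (v15,v18,v16) [--+] → (-0.238363, -2.48959, 0.1222)–(-1.83022, -1.83022, 0.1222)  len=1.7230
  (v16,v18,v19) [+-+] → (-0.238363, -2.48959, 0.1222)–(0, -2.58833, 0.1222)  len=0.2580
  (v16,v19,v17) [++-] → (-0.488918, -1.51747, 0.1222)–(-1.2162, -1.2162, 0.1222)  len=0.7872
  (v17,v19,v20) [-+-] → (-0.488918, -1.51747, 0.1222)–(0, -1.72, 0.1222)  len=0.5292
  (v18,v21,v19) [--+] → (1.59186, -1.92896, 0.1222)–(0, -2.58833, 0.1222)  len=1.7230
  (v19,v21,v22) [+-+] → (1.59186, -1.92896, 0.1222)–(1.83022, -1.83022, 0.1222)  len=0.2580
  (v19,v22,v20) [++-] → (0.727282, -1.41873, 0.1222)–(0, -1.72, 0.1222)  len=0.7872
  (v20,v22,v23) [-+-] → (0.727282, -1.41873, 0.1222)–(1.2162, -1.2162, 0.1222)  len=0.5292
  (v21,v0,v22) [--+] → (2.48959, -0.238363, 0.1222)–(1.83022, -1.83022, 0.1222)  len=1.7230
  (v22,v0,v1) [+-+] → (2.48959, -0.238363, 0.1222)–(2.58833, 0, 0.1222)  len=0.2580
  (v22,v1,v23) [++-] → (1.51747, -0.488918, 0.1222)–(1.2162, -1.2162, 0.1222)  len=0.7872
  (v23,v1,v2) [-+-] → (1.51747, -0.488918, 0.1222)–(1.72, 0, 0.1222)  len=0.5292

Chained into 2 loop(s):
  loop 1: 16 segments, perimeter = 15.8482
  loop 2: 16 segments, perimeter = 10.5313
Total perimeter = 26.380


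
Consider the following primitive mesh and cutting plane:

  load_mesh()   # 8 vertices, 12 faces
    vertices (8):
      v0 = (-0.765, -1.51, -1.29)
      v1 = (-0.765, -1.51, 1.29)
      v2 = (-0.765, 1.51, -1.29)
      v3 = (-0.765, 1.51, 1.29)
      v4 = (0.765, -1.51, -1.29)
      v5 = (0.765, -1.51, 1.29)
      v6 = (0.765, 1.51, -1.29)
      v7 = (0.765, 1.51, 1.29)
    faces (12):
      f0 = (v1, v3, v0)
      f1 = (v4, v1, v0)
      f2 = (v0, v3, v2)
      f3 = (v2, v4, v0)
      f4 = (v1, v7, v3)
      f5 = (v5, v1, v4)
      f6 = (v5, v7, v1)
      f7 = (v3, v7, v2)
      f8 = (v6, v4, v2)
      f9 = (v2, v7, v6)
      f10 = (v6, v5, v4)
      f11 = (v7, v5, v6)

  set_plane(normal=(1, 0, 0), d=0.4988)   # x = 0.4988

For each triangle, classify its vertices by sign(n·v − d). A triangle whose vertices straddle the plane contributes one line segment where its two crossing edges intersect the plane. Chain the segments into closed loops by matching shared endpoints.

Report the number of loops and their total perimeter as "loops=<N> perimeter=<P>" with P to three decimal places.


Straddling triangles (8 of 12):
  (v4,v1,v0) [+--] → (0.4988, -1.51, -0.841114)–(0.4988, -1.51, -1.29)  len=0.4489
  (v2,v4,v0) [-+-] → (0.4988, -0.984559, -1.29)–(0.4988, -1.51, -1.29)  len=0.5254
  (v1,v7,v3) [-+-] → (0.4988, 0.984559, 1.29)–(0.4988, 1.51, 1.29)  len=0.5254
  (v5,v1,v4) [+-+] → (0.4988, -1.51, 1.29)–(0.4988, -1.51, -0.841114)  len=2.1311
  (v5,v7,v1) [++-] → (0.4988, 0.984559, 1.29)–(0.4988, -1.51, 1.29)  len=2.4946
  (v3,v7,v2) [-+-] → (0.4988, 1.51, 1.29)–(0.4988, 1.51, 0.841114)  len=0.4489
  (v6,v4,v2) [++-] → (0.4988, -0.984559, -1.29)–(0.4988, 1.51, -1.29)  len=2.4946
  (v2,v7,v6) [-++] → (0.4988, 1.51, 0.841114)–(0.4988, 1.51, -1.29)  len=2.1311

Chained into 1 loop(s):
  loop 1: 8 segments, perimeter = 11.2000
Total perimeter = 11.200

loops=1 perimeter=11.200


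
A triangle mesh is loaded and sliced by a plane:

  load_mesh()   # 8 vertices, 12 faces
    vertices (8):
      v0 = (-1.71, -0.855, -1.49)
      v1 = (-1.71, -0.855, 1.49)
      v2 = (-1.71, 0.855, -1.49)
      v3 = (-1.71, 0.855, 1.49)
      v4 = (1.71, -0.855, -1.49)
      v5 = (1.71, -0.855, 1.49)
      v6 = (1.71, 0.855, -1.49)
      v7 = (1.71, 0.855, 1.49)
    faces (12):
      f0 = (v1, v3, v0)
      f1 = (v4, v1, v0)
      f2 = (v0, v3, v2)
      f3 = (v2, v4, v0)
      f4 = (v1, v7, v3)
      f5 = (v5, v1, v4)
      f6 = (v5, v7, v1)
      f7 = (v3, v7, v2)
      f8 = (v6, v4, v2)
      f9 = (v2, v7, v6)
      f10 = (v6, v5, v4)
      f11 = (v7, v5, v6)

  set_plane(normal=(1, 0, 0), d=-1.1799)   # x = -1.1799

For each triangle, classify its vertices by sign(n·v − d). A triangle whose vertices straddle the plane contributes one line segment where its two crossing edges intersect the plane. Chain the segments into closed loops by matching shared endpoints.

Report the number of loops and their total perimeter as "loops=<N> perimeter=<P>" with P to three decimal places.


Straddling triangles (8 of 12):
  (v4,v1,v0) [+--] → (-1.1799, -0.855, 1.0281)–(-1.1799, -0.855, -1.49)  len=2.5181
  (v2,v4,v0) [-+-] → (-1.1799, 0.58995, -1.49)–(-1.1799, -0.855, -1.49)  len=1.4449
  (v1,v7,v3) [-+-] → (-1.1799, -0.58995, 1.49)–(-1.1799, 0.855, 1.49)  len=1.4449
  (v5,v1,v4) [+-+] → (-1.1799, -0.855, 1.49)–(-1.1799, -0.855, 1.0281)  len=0.4619
  (v5,v7,v1) [++-] → (-1.1799, -0.58995, 1.49)–(-1.1799, -0.855, 1.49)  len=0.2651
  (v3,v7,v2) [-+-] → (-1.1799, 0.855, 1.49)–(-1.1799, 0.855, -1.0281)  len=2.5181
  (v6,v4,v2) [++-] → (-1.1799, 0.58995, -1.49)–(-1.1799, 0.855, -1.49)  len=0.2651
  (v2,v7,v6) [-++] → (-1.1799, 0.855, -1.0281)–(-1.1799, 0.855, -1.49)  len=0.4619

Chained into 1 loop(s):
  loop 1: 8 segments, perimeter = 9.3800
Total perimeter = 9.380

loops=1 perimeter=9.380


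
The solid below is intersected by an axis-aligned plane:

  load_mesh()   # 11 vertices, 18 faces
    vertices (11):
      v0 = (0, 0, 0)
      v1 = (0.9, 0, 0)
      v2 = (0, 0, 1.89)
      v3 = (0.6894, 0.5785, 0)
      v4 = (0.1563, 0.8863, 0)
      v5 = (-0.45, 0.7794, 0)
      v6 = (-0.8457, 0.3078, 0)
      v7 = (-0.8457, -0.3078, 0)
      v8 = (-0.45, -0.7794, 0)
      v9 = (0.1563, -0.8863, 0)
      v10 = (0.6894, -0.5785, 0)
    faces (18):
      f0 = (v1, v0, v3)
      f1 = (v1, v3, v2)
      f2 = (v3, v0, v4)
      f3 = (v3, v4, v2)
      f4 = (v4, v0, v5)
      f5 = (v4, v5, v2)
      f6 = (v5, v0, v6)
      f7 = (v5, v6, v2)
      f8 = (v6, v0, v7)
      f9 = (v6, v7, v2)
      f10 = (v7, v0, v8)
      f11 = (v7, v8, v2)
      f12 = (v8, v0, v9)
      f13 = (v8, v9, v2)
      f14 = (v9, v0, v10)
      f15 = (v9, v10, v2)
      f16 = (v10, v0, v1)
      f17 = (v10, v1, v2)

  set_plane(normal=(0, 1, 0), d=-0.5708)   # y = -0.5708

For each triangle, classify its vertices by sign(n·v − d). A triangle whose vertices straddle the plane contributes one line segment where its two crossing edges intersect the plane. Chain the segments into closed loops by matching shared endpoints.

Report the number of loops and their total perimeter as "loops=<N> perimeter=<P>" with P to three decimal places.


Straddling triangles (8 of 18):
  (v7,v0,v8) [++-] → (-0.329561, -0.5708, 0)–(-0.625028, -0.5708, 0)  len=0.2955
  (v7,v8,v2) [+-+] → (-0.625028, -0.5708, 0)–(-0.329561, -0.5708, 0.505843)  len=0.5858
  (v8,v0,v9) [-+-] → (-0.329561, -0.5708, 0)–(0.100661, -0.5708, 0)  len=0.4302
  (v8,v9,v2) [--+] → (0.100661, -0.5708, 0.672791)–(-0.329561, -0.5708, 0.505843)  len=0.4615
  (v9,v0,v10) [-+-] → (0.100661, -0.5708, 0)–(0.680224, -0.5708, 0)  len=0.5796
  (v9,v10,v2) [--+] → (0.680224, -0.5708, 0.0251564)–(0.100661, -0.5708, 0.672791)  len=0.8691
  (v10,v0,v1) [-++] → (0.680224, -0.5708, 0)–(0.692203, -0.5708, 0)  len=0.0120
  (v10,v1,v2) [-++] → (0.692203, -0.5708, 0)–(0.680224, -0.5708, 0.0251564)  len=0.0279

Chained into 1 loop(s):
  loop 1: 8 segments, perimeter = 3.2615
Total perimeter = 3.261

loops=1 perimeter=3.261


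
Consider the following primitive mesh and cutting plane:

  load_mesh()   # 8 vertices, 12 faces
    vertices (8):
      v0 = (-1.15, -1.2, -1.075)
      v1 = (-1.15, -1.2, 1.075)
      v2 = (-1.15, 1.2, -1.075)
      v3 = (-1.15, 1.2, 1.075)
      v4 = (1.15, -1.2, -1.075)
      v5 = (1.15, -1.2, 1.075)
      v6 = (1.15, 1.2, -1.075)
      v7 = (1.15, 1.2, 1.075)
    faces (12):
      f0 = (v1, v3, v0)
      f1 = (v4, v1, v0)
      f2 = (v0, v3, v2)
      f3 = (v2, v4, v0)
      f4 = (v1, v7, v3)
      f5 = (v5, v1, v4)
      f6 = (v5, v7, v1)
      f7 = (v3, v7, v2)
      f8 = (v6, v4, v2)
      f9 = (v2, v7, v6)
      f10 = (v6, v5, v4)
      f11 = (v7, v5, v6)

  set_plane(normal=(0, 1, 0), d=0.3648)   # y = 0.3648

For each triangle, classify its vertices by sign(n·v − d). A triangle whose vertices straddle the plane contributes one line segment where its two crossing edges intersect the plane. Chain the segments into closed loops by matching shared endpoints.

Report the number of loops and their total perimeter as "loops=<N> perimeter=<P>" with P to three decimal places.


Straddling triangles (8 of 12):
  (v1,v3,v0) [-+-] → (-1.15, 0.3648, 1.075)–(-1.15, 0.3648, 0.3268)  len=0.7482
  (v0,v3,v2) [-++] → (-1.15, 0.3648, 0.3268)–(-1.15, 0.3648, -1.075)  len=1.4018
  (v2,v4,v0) [+--] → (-0.3496, 0.3648, -1.075)–(-1.15, 0.3648, -1.075)  len=0.8004
  (v1,v7,v3) [-++] → (0.3496, 0.3648, 1.075)–(-1.15, 0.3648, 1.075)  len=1.4996
  (v5,v7,v1) [-+-] → (1.15, 0.3648, 1.075)–(0.3496, 0.3648, 1.075)  len=0.8004
  (v6,v4,v2) [+-+] → (1.15, 0.3648, -1.075)–(-0.3496, 0.3648, -1.075)  len=1.4996
  (v6,v5,v4) [+--] → (1.15, 0.3648, -0.3268)–(1.15, 0.3648, -1.075)  len=0.7482
  (v7,v5,v6) [+-+] → (1.15, 0.3648, 1.075)–(1.15, 0.3648, -0.3268)  len=1.4018

Chained into 1 loop(s):
  loop 1: 8 segments, perimeter = 8.9000
Total perimeter = 8.900

loops=1 perimeter=8.900


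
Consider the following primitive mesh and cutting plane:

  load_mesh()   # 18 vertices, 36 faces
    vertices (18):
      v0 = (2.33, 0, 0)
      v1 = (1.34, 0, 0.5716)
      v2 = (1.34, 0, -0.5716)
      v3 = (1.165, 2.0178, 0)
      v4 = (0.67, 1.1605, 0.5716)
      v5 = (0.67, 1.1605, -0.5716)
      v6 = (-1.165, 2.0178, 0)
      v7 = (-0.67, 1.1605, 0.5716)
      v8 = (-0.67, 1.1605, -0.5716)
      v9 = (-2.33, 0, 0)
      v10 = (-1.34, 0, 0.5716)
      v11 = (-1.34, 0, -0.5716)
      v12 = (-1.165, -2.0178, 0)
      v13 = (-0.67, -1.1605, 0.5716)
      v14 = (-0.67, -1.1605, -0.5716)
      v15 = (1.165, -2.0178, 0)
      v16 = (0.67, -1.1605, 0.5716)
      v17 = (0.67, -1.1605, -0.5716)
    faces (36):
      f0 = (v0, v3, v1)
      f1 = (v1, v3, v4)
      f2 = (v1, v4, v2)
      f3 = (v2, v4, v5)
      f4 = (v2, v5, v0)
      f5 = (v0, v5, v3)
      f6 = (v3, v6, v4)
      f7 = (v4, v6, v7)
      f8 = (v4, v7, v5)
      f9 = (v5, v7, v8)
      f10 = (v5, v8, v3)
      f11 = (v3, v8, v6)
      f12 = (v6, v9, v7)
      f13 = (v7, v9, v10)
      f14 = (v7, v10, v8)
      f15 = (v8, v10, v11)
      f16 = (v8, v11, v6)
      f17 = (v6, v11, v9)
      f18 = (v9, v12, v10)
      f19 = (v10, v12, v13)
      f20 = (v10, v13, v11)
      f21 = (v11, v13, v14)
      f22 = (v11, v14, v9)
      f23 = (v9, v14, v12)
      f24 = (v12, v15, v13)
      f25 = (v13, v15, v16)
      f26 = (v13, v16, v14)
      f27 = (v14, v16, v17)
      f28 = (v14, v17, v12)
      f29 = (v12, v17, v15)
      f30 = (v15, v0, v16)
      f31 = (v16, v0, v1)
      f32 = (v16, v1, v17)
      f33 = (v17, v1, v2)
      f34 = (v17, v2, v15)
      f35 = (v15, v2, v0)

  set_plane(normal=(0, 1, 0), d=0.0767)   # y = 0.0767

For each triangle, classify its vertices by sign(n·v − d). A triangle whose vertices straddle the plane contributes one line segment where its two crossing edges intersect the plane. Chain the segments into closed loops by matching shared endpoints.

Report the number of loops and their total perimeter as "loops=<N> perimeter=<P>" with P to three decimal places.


Straddling triangles (12 of 36):
  (v0,v3,v1) [-+-] → (2.28572, 0.0767, 0)–(1.33335, 0.0767, 0.549873)  len=1.0997
  (v1,v3,v4) [-++] → (1.33335, 0.0767, 0.549873)–(1.29572, 0.0767, 0.5716)  len=0.0435
  (v1,v4,v2) [-+-] → (1.29572, 0.0767, 0.5716)–(1.29572, 0.0767, -0.496043)  len=1.0676
  (v2,v4,v5) [-++] → (1.29572, 0.0767, -0.496043)–(1.29572, 0.0767, -0.5716)  len=0.0756
  (v2,v5,v0) [-+-] → (1.29572, 0.0767, -0.5716)–(2.22029, 0.0767, -0.0377783)  len=1.0676
  (v0,v5,v3) [-++] → (2.22029, 0.0767, -0.0377783)–(2.28572, 0.0767, 0)  len=0.0756
  (v6,v9,v7) [+-+] → (-2.28572, 0.0767, 0)–(-2.22029, 0.0767, 0.0377783)  len=0.0756
  (v7,v9,v10) [+--] → (-2.22029, 0.0767, 0.0377783)–(-1.29572, 0.0767, 0.5716)  len=1.0676
  (v7,v10,v8) [+-+] → (-1.29572, 0.0767, 0.5716)–(-1.29572, 0.0767, 0.496043)  len=0.0756
  (v8,v10,v11) [+--] → (-1.29572, 0.0767, 0.496043)–(-1.29572, 0.0767, -0.5716)  len=1.0676
  (v8,v11,v6) [+-+] → (-1.29572, 0.0767, -0.5716)–(-1.33335, 0.0767, -0.549873)  len=0.0435
  (v6,v11,v9) [+--] → (-1.33335, 0.0767, -0.549873)–(-2.28572, 0.0767, 0)  len=1.0997

Chained into 2 loop(s):
  loop 1: 6 segments, perimeter = 3.4295
  loop 2: 6 segments, perimeter = 3.4295
Total perimeter = 6.859

loops=2 perimeter=6.859


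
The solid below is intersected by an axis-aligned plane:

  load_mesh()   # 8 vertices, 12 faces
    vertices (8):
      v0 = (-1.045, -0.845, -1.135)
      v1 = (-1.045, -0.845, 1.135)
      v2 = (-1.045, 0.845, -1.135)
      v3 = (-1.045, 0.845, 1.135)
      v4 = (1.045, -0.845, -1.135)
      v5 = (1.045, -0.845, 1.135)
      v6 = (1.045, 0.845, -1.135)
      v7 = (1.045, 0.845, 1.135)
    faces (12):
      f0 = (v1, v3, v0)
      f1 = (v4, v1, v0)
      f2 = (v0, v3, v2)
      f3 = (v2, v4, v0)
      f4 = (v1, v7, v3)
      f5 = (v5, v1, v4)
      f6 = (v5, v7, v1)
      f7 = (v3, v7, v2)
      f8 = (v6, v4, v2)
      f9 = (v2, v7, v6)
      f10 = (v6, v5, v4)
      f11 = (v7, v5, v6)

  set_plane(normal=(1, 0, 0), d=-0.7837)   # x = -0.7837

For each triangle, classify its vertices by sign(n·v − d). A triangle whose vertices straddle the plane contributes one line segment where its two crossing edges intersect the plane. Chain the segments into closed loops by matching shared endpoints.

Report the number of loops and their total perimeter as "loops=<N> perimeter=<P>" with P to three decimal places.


loops=1 perimeter=7.920

Straddling triangles (8 of 12):
  (v4,v1,v0) [+--] → (-0.7837, -0.845, 0.851196)–(-0.7837, -0.845, -1.135)  len=1.9862
  (v2,v4,v0) [-+-] → (-0.7837, 0.63371, -1.135)–(-0.7837, -0.845, -1.135)  len=1.4787
  (v1,v7,v3) [-+-] → (-0.7837, -0.63371, 1.135)–(-0.7837, 0.845, 1.135)  len=1.4787
  (v5,v1,v4) [+-+] → (-0.7837, -0.845, 1.135)–(-0.7837, -0.845, 0.851196)  len=0.2838
  (v5,v7,v1) [++-] → (-0.7837, -0.63371, 1.135)–(-0.7837, -0.845, 1.135)  len=0.2113
  (v3,v7,v2) [-+-] → (-0.7837, 0.845, 1.135)–(-0.7837, 0.845, -0.851196)  len=1.9862
  (v6,v4,v2) [++-] → (-0.7837, 0.63371, -1.135)–(-0.7837, 0.845, -1.135)  len=0.2113
  (v2,v7,v6) [-++] → (-0.7837, 0.845, -0.851196)–(-0.7837, 0.845, -1.135)  len=0.2838

Chained into 1 loop(s):
  loop 1: 8 segments, perimeter = 7.9200
Total perimeter = 7.920


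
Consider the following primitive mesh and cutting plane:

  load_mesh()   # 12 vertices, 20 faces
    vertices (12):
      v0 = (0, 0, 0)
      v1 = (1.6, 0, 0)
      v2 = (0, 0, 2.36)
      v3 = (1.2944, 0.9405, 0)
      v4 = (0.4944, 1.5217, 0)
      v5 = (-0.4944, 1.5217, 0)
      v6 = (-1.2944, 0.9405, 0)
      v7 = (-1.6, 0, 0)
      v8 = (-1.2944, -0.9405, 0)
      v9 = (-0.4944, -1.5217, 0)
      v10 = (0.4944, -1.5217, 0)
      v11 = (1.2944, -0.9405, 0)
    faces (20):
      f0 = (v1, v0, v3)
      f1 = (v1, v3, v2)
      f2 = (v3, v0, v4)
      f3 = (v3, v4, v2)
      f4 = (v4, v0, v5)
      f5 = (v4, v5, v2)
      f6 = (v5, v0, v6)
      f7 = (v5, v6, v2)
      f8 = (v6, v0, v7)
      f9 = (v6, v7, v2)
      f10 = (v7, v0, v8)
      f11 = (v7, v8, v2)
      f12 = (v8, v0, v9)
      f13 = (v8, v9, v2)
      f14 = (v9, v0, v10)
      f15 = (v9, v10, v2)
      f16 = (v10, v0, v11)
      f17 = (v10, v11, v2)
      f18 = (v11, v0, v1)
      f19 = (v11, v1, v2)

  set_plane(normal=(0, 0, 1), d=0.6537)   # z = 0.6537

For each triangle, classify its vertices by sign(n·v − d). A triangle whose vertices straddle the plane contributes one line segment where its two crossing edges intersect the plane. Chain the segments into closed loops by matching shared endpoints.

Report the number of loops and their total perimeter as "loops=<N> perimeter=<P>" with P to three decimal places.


Straddling triangles (10 of 20):
  (v1,v3,v2) [--+] → (0.935862, 0.679989, 0.6537)–(1.15681, 0, 0.6537)  len=0.7150
  (v3,v4,v2) [--+] → (0.357455, 1.1002, 0.6537)–(0.935862, 0.679989, 0.6537)  len=0.7149
  (v4,v5,v2) [--+] → (-0.357455, 1.1002, 0.6537)–(0.357455, 1.1002, 0.6537)  len=0.7149
  (v5,v6,v2) [--+] → (-0.935862, 0.679989, 0.6537)–(-0.357455, 1.1002, 0.6537)  len=0.7149
  (v6,v7,v2) [--+] → (-1.15681, 0, 0.6537)–(-0.935862, 0.679989, 0.6537)  len=0.7150
  (v7,v8,v2) [--+] → (-0.935862, -0.679989, 0.6537)–(-1.15681, 0, 0.6537)  len=0.7150
  (v8,v9,v2) [--+] → (-0.357455, -1.1002, 0.6537)–(-0.935862, -0.679989, 0.6537)  len=0.7149
  (v9,v10,v2) [--+] → (0.357455, -1.1002, 0.6537)–(-0.357455, -1.1002, 0.6537)  len=0.7149
  (v10,v11,v2) [--+] → (0.935862, -0.679989, 0.6537)–(0.357455, -1.1002, 0.6537)  len=0.7149
  (v11,v1,v2) [--+] → (1.15681, 0, 0.6537)–(0.935862, -0.679989, 0.6537)  len=0.7150

Chained into 1 loop(s):
  loop 1: 10 segments, perimeter = 7.1495
Total perimeter = 7.150

loops=1 perimeter=7.150


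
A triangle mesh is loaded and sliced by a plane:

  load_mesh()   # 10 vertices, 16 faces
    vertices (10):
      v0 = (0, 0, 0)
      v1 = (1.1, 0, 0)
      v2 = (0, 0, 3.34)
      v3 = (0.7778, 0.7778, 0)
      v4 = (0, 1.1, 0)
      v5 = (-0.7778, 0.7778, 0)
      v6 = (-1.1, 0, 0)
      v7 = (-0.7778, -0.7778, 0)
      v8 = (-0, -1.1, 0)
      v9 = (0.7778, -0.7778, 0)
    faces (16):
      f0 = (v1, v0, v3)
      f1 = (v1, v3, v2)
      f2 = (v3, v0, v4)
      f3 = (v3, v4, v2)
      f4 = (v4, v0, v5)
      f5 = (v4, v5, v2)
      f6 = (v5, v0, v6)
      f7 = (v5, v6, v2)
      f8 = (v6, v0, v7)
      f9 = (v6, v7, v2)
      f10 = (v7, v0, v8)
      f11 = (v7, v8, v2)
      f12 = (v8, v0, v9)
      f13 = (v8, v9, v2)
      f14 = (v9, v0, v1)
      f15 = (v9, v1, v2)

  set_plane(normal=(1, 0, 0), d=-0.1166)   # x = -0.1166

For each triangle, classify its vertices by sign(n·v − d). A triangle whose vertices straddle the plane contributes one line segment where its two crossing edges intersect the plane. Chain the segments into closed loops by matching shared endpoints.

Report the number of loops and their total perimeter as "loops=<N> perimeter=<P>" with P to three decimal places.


Straddling triangles (8 of 16):
  (v4,v0,v5) [++-] → (-0.1166, 0.1166, 0)–(-0.1166, 1.0517, 0)  len=0.9351
  (v4,v5,v2) [+-+] → (-0.1166, 1.0517, 0)–(-0.1166, 0.1166, 2.8393)  len=2.9893
  (v5,v0,v6) [-+-] → (-0.1166, 0.1166, 0)–(-0.1166, 0, 0)  len=0.1166
  (v5,v6,v2) [--+] → (-0.1166, 0, 2.98596)–(-0.1166, 0.1166, 2.8393)  len=0.1874
  (v6,v0,v7) [-+-] → (-0.1166, 0, 0)–(-0.1166, -0.1166, 0)  len=0.1166
  (v6,v7,v2) [--+] → (-0.1166, -0.1166, 2.8393)–(-0.1166, 0, 2.98596)  len=0.1874
  (v7,v0,v8) [-++] → (-0.1166, -0.1166, 0)–(-0.1166, -1.0517, 0)  len=0.9351
  (v7,v8,v2) [-++] → (-0.1166, -1.0517, 0)–(-0.1166, -0.1166, 2.8393)  len=2.9893

Chained into 1 loop(s):
  loop 1: 8 segments, perimeter = 8.4568
Total perimeter = 8.457

loops=1 perimeter=8.457


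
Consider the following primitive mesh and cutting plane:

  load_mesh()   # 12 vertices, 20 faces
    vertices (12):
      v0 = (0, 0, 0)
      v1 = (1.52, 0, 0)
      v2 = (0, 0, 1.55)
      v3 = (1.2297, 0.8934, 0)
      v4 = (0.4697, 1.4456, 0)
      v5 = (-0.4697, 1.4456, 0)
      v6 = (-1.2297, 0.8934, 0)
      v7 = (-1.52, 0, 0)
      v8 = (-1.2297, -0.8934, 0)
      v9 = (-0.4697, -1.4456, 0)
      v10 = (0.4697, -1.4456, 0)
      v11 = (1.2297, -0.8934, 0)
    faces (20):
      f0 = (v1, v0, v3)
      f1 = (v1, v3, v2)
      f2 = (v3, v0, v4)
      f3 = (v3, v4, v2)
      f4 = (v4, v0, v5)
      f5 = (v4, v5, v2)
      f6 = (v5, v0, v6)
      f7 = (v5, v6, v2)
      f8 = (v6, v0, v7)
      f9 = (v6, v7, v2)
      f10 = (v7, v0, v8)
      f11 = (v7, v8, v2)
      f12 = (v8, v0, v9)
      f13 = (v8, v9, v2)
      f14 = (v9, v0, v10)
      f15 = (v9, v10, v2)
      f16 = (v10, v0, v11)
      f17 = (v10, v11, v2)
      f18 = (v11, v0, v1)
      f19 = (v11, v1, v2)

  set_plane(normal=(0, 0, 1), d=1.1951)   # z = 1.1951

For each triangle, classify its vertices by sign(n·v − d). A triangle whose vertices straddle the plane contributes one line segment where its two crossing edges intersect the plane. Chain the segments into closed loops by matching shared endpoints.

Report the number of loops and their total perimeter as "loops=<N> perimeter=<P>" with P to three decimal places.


Straddling triangles (10 of 20):
  (v1,v3,v2) [--+] → (0.281562, 0.20456, 1.1951)–(0.348031, 0, 1.1951)  len=0.2151
  (v3,v4,v2) [--+] → (0.107546, 0.330996, 1.1951)–(0.281562, 0.20456, 1.1951)  len=0.2151
  (v4,v5,v2) [--+] → (-0.107546, 0.330996, 1.1951)–(0.107546, 0.330996, 1.1951)  len=0.2151
  (v5,v6,v2) [--+] → (-0.281562, 0.20456, 1.1951)–(-0.107546, 0.330996, 1.1951)  len=0.2151
  (v6,v7,v2) [--+] → (-0.348031, 0, 1.1951)–(-0.281562, 0.20456, 1.1951)  len=0.2151
  (v7,v8,v2) [--+] → (-0.281562, -0.20456, 1.1951)–(-0.348031, 0, 1.1951)  len=0.2151
  (v8,v9,v2) [--+] → (-0.107546, -0.330996, 1.1951)–(-0.281562, -0.20456, 1.1951)  len=0.2151
  (v9,v10,v2) [--+] → (0.107546, -0.330996, 1.1951)–(-0.107546, -0.330996, 1.1951)  len=0.2151
  (v10,v11,v2) [--+] → (0.281562, -0.20456, 1.1951)–(0.107546, -0.330996, 1.1951)  len=0.2151
  (v11,v1,v2) [--+] → (0.348031, 0, 1.1951)–(0.281562, -0.20456, 1.1951)  len=0.2151

Chained into 1 loop(s):
  loop 1: 10 segments, perimeter = 2.1509
Total perimeter = 2.151

loops=1 perimeter=2.151


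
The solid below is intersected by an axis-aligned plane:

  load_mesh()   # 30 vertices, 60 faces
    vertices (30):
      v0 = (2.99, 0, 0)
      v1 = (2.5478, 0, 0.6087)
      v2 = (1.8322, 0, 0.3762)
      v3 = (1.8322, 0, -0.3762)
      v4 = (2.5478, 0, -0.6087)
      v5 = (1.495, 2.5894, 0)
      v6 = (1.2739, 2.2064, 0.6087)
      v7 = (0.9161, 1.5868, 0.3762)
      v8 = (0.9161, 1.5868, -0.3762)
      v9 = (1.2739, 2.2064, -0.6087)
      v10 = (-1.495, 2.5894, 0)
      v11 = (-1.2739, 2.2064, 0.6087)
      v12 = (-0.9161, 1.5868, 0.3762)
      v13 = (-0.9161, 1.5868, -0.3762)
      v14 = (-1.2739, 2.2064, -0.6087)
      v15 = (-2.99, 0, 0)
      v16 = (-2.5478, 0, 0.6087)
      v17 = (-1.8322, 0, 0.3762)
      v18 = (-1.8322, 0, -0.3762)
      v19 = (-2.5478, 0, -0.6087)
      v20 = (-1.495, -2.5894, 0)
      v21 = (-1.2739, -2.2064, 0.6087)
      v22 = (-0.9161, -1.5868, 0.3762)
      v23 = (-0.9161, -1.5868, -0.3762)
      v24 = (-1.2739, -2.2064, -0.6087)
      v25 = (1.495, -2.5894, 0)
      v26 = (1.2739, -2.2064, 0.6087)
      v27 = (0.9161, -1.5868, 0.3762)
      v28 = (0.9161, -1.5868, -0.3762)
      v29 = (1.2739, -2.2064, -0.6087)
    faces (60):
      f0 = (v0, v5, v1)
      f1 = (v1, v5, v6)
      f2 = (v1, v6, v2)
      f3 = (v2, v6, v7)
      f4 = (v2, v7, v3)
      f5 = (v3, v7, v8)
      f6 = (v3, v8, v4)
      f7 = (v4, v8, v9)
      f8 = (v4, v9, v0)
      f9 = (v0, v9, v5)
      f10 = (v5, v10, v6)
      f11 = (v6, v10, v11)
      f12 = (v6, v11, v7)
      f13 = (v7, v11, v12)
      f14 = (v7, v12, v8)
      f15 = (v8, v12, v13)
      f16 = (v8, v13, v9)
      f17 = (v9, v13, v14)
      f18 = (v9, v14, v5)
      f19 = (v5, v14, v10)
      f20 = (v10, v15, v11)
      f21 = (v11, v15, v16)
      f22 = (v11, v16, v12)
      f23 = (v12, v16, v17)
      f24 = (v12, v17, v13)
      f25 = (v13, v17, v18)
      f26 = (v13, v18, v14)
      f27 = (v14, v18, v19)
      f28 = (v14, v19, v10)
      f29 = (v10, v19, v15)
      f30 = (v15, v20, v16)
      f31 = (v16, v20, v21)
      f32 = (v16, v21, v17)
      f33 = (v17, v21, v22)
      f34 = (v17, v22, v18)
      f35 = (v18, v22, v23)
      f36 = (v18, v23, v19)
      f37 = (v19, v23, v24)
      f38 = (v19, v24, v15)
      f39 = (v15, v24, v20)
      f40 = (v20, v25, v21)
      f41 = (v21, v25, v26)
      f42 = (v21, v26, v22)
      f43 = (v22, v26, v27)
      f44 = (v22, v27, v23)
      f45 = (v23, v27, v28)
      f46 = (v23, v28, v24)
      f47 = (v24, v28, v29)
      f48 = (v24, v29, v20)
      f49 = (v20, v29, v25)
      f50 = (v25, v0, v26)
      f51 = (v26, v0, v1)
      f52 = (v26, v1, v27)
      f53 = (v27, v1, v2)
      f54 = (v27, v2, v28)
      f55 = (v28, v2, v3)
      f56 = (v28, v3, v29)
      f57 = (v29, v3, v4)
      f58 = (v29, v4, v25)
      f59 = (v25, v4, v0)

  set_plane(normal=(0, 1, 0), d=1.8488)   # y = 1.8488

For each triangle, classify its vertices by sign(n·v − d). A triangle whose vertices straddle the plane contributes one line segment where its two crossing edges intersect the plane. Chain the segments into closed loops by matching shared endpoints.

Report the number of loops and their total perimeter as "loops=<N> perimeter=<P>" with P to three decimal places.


loops=1 perimeter=9.016

Straddling triangles (18 of 60):
  (v0,v5,v1) [-+-] → (1.92259, 1.8488, 0)–(1.79611, 1.8488, 0.174096)  len=0.2152
  (v1,v5,v6) [-++] → (1.79611, 1.8488, 0.174096)–(1.48037, 1.8488, 0.6087)  len=0.5372
  (v1,v6,v2) [-+-] → (1.48037, 1.8488, 0.6087)–(1.36439, 1.8488, 0.571018)  len=0.1219
  (v2,v6,v7) [-+-] → (1.36439, 1.8488, 0.571018)–(1.0674, 1.8488, 0.474513)  len=0.3123
  (v4,v8,v9) [--+] → (1.0674, 1.8488, -0.474513)–(1.48037, 1.8488, -0.6087)  len=0.4342
  (v4,v9,v0) [-+-] → (1.48037, 1.8488, -0.6087)–(1.55204, 1.8488, -0.510046)  len=0.1219
  (v0,v9,v5) [-++] → (1.55204, 1.8488, -0.510046)–(1.92259, 1.8488, 0)  len=0.6304
  (v6,v11,v7) [++-] → (-0.00994906, 1.8488, 0.474513)–(1.0674, 1.8488, 0.474513)  len=1.0773
  (v7,v11,v12) [-+-] → (-0.00994906, 1.8488, 0.474513)–(-1.0674, 1.8488, 0.474513)  len=1.0574
  (v8,v13,v9) [--+] → (0.00994906, 1.8488, -0.474513)–(1.0674, 1.8488, -0.474513)  len=1.0574
  (v9,v13,v14) [+-+] → (0.00994906, 1.8488, -0.474513)–(-1.0674, 1.8488, -0.474513)  len=1.0773
  (v10,v15,v11) [+-+] → (-1.92259, 1.8488, 0)–(-1.55204, 1.8488, 0.510046)  len=0.6304
  (v11,v15,v16) [+--] → (-1.55204, 1.8488, 0.510046)–(-1.48037, 1.8488, 0.6087)  len=0.1219
  (v11,v16,v12) [+--] → (-1.48037, 1.8488, 0.6087)–(-1.0674, 1.8488, 0.474513)  len=0.4342
  (v13,v18,v14) [--+] → (-1.36439, 1.8488, -0.571018)–(-1.0674, 1.8488, -0.474513)  len=0.3123
  (v14,v18,v19) [+--] → (-1.36439, 1.8488, -0.571018)–(-1.48037, 1.8488, -0.6087)  len=0.1219
  (v14,v19,v10) [+-+] → (-1.48037, 1.8488, -0.6087)–(-1.79611, 1.8488, -0.174096)  len=0.5372
  (v10,v19,v15) [+--] → (-1.79611, 1.8488, -0.174096)–(-1.92259, 1.8488, 0)  len=0.2152

Chained into 1 loop(s):
  loop 1: 18 segments, perimeter = 9.0160
Total perimeter = 9.016
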